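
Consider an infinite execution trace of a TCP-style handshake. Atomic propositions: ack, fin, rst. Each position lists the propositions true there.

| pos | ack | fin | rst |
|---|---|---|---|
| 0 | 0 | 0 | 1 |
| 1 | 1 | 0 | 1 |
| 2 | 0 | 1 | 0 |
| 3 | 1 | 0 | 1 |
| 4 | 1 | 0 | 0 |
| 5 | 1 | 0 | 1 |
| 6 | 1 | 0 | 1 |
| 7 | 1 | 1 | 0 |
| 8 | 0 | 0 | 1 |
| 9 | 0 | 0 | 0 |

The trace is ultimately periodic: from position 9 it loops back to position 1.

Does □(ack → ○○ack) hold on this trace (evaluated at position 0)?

Does not hold

ack → ○○ack must hold at every position from 0 onward. It fails at position 6, so □(ack → ○○ack) is false.
Positions where ack holds: 1, 3, 4, 5, 6, 7.
Check ○○ack at each: 1→ok, 3→ok, 4→ok, 5→ok, 6→fails, 7→fails.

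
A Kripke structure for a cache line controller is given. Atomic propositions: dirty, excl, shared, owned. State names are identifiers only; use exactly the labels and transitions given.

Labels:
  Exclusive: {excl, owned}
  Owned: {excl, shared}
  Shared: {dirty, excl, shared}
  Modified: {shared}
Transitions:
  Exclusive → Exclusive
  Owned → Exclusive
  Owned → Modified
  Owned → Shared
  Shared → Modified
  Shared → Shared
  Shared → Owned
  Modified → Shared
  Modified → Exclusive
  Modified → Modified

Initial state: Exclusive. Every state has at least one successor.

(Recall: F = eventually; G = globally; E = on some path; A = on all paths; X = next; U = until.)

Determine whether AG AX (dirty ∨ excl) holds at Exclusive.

States satisfying AX (dirty ∨ excl): {Exclusive}.
States satisfying AG AX (dirty ∨ excl): {Exclusive}.
Every state reachable from Exclusive satisfies AX (dirty ∨ excl).
Exclusive ∈ Sat(AG AX (dirty ∨ excl)).

Holds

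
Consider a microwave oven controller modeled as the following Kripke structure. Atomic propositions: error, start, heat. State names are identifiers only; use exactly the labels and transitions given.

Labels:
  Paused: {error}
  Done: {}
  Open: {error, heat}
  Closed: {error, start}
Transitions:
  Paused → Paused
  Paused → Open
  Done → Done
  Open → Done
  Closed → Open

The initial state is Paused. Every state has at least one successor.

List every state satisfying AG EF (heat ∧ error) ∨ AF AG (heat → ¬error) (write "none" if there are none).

States satisfying EF (heat ∧ error): {Paused, Open, Closed}.
States satisfying AG EF (heat ∧ error): ∅.
States satisfying AG (heat → ¬error): {Done}.
States satisfying AF AG (heat → ¬error): {Done, Open, Closed}.
States satisfying AG EF (heat ∧ error) ∨ AF AG (heat → ¬error): {Done, Open, Closed}.

{Done, Open, Closed}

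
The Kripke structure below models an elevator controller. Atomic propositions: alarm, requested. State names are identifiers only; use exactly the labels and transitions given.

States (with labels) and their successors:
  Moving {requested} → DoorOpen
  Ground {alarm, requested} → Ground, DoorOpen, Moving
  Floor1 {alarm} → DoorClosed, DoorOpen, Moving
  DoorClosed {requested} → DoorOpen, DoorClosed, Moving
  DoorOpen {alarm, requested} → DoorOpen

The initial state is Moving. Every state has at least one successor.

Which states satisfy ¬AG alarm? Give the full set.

States satisfying alarm: {Ground, Floor1, DoorOpen}.
States satisfying AG alarm: {DoorOpen}.
States satisfying ¬AG alarm: {Moving, Ground, Floor1, DoorClosed}.

{Moving, Ground, Floor1, DoorClosed}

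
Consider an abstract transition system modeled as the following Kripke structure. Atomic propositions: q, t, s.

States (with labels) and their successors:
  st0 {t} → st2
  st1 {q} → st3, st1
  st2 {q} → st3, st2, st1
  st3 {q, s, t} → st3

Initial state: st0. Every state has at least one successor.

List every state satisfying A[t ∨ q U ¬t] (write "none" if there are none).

{st0, st1, st2}

States satisfying t ∨ q: {st0, st1, st2, st3}.
States satisfying ¬t: {st1, st2}.
States satisfying A[t ∨ q U ¬t]: {st0, st1, st2}.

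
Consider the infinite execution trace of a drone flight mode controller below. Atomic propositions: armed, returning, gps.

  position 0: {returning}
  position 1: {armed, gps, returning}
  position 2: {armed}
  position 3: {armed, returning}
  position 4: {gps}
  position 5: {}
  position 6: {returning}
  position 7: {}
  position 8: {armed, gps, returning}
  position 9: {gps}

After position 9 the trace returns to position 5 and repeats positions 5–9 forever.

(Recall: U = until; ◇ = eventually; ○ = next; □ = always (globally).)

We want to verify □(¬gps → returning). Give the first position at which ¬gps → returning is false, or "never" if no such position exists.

Check ¬gps → returning at each position in order: 0 ✓, 1 ✓.
At position 2 the labels are {armed}, so ¬gps → returning is false there. This is the first violation.

2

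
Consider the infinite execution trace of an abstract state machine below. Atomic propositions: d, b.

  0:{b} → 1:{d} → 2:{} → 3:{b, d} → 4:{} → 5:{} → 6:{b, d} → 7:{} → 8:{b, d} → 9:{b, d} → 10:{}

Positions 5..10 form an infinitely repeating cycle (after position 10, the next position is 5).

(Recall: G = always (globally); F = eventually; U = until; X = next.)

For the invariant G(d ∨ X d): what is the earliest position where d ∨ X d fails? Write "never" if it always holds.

Check d ∨ X d at each position in order: 0 ✓, 1 ✓, 2 ✓, 3 ✓.
At position 4 the labels are {} and the next position 5 has {}, so d ∨ X d is false there. This is the first violation.

4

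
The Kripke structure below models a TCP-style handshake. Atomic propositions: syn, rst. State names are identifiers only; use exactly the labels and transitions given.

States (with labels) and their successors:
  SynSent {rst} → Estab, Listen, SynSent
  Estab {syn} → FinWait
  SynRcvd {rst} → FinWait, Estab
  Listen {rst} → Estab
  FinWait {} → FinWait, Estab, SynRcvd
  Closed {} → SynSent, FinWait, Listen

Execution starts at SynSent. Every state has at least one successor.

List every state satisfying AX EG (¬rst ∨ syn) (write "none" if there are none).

States satisfying EG (¬rst ∨ syn): {Estab, FinWait, Closed}.
States satisfying AX EG (¬rst ∨ syn): {Estab, SynRcvd, Listen}.

{Estab, SynRcvd, Listen}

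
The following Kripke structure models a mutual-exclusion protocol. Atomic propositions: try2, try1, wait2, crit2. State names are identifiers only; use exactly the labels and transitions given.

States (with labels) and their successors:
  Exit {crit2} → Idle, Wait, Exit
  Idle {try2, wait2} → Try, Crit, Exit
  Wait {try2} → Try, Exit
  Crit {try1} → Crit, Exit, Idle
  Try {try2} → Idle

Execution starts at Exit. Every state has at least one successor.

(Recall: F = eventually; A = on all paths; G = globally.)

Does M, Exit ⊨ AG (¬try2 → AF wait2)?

No

States satisfying ¬try2 → AF wait2: {Idle, Wait, Try}.
States satisfying AG (¬try2 → AF wait2): ∅.
Crit is reachable from Exit and violates ¬try2 → AF wait2, so AG fails at Exit.
Exit ∉ Sat(AG (¬try2 → AF wait2)).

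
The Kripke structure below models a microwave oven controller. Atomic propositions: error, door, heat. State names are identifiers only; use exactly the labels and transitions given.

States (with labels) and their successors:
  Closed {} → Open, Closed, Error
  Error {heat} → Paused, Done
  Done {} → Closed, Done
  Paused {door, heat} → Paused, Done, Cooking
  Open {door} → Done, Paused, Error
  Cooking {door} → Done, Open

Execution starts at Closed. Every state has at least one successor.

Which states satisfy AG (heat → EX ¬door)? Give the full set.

{Closed, Error, Done, Paused, Open, Cooking}

States satisfying heat → EX ¬door: {Closed, Error, Done, Paused, Open, Cooking}.
States satisfying AG (heat → EX ¬door): {Closed, Error, Done, Paused, Open, Cooking}.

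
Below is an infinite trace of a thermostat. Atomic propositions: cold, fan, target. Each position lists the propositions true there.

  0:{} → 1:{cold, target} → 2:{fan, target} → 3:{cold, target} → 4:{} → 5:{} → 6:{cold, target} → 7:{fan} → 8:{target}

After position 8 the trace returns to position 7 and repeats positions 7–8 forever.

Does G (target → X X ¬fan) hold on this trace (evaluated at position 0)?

Holds

target → X X ¬fan holds at every position 0..8, and those are all positions ever visited, so G (target → X X ¬fan) holds.
Positions where target holds: 1, 2, 3, 6, 8.
Check X X ¬fan at each: 1→ok, 2→ok, 3→ok, 6→ok, 8→ok.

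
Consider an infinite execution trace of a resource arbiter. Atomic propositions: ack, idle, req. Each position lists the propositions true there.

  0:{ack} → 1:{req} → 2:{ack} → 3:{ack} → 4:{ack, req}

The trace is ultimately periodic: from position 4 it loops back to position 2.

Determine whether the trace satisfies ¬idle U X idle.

No

X idle never holds along the trace, so ¬idle U X idle is false.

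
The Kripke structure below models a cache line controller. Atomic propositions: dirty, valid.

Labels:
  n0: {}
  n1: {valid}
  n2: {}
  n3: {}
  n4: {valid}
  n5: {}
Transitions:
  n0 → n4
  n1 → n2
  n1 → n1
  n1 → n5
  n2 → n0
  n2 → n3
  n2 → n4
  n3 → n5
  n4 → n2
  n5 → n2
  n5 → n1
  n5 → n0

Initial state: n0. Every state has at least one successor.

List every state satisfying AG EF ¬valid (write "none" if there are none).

States satisfying EF ¬valid: {n0, n1, n2, n3, n4, n5}.
States satisfying AG EF ¬valid: {n0, n1, n2, n3, n4, n5}.

{n0, n1, n2, n3, n4, n5}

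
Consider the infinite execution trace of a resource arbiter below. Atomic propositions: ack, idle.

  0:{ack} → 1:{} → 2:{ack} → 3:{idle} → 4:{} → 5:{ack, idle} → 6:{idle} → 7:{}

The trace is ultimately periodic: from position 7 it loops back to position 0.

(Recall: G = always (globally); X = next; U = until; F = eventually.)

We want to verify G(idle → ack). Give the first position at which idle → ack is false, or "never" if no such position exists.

Check idle → ack at each position in order: 0 ✓, 1 ✓, 2 ✓.
At position 3 the labels are {idle}, so idle → ack is false there. This is the first violation.

3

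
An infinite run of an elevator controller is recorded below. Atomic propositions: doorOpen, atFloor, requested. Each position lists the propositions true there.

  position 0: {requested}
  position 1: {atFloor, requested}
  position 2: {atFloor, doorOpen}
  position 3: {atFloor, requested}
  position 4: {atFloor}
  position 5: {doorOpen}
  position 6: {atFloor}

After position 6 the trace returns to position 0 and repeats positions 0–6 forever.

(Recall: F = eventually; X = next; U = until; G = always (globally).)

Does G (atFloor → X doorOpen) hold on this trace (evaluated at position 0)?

atFloor → X doorOpen must hold at every position from 0 onward. It fails at position 2, so G (atFloor → X doorOpen) is false.
Positions where atFloor holds: 1, 2, 3, 4, 6.
Check X doorOpen at each: 1→ok, 2→fails, 3→fails, 4→ok, 6→fails.

Does not hold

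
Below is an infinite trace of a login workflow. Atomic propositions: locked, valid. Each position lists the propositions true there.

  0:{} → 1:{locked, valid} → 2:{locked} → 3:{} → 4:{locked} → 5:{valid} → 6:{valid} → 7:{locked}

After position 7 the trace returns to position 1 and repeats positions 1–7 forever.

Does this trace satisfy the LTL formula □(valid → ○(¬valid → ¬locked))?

Violated

valid → ○(¬valid → ¬locked) must hold at every position from 0 onward. It fails at position 1, so □(valid → ○(¬valid → ¬locked)) is false.
Positions where valid holds: 1, 5, 6.
Check ○(¬valid → ¬locked) at each: 1→fails, 5→ok, 6→fails.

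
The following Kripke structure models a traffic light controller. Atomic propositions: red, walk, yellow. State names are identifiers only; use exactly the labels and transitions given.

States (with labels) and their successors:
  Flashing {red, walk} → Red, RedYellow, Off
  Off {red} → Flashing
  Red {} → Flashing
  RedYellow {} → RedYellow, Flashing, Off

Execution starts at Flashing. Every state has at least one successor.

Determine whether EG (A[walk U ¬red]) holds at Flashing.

Violated

States satisfying A[walk U ¬red]: {Red, RedYellow}.
States satisfying EG (A[walk U ¬red]): {RedYellow}.
No suitable path/successor from Flashing witnesses the formula.
Flashing ∉ Sat(EG (A[walk U ¬red])).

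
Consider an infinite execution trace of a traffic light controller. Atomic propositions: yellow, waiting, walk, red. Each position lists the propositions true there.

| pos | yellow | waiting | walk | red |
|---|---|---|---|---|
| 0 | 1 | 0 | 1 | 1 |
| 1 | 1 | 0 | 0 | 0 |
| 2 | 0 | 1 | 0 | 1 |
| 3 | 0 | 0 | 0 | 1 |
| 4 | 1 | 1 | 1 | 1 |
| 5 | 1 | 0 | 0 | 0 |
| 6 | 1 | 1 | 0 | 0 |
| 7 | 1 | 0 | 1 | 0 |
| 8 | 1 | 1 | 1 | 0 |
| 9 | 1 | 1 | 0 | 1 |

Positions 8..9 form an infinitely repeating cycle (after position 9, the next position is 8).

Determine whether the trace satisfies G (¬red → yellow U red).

Yes

¬red → yellow U red holds at every position 0..9, and those are all positions ever visited, so G (¬red → yellow U red) holds.
Positions where ¬red holds: 1, 5, 6, 7, 8.
Check yellow U red at each: 1→ok, 5→ok, 6→ok, 7→ok, 8→ok.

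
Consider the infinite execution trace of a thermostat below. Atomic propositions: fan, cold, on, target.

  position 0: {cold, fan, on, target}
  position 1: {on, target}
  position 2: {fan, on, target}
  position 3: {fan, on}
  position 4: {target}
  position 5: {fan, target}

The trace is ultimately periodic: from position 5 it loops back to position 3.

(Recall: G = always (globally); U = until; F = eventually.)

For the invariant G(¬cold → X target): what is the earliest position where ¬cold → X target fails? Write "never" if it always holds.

Check ¬cold → X target at each position in order: 0 ✓, 1 ✓.
At position 2 the labels are {fan, on, target} and the next position 3 has {fan, on}, so ¬cold → X target is false there. This is the first violation.

2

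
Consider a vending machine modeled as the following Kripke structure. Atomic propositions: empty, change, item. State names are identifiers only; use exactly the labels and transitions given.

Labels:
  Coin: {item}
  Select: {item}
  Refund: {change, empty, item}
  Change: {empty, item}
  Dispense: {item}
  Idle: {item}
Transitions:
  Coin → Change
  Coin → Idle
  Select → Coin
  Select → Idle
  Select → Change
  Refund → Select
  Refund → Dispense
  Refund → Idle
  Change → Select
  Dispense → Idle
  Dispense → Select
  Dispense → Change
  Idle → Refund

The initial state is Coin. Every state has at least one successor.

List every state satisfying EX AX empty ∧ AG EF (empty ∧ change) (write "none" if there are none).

{Coin, Select, Refund, Dispense}

States satisfying AX empty: {Idle}.
States satisfying EX AX empty: {Coin, Select, Refund, Dispense}.
States satisfying EF (empty ∧ change): {Coin, Select, Refund, Change, Dispense, Idle}.
States satisfying AG EF (empty ∧ change): {Coin, Select, Refund, Change, Dispense, Idle}.
States satisfying EX AX empty ∧ AG EF (empty ∧ change): {Coin, Select, Refund, Dispense}.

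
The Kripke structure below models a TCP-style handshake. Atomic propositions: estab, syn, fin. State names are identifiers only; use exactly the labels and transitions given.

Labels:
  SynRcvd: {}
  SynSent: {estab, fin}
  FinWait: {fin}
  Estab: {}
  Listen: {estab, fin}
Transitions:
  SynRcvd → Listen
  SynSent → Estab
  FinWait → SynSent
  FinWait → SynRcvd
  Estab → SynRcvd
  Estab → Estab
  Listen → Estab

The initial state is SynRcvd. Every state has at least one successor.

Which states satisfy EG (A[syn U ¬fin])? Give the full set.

{Estab}

States satisfying A[syn U ¬fin]: {SynRcvd, Estab}.
States satisfying EG (A[syn U ¬fin]): {Estab}.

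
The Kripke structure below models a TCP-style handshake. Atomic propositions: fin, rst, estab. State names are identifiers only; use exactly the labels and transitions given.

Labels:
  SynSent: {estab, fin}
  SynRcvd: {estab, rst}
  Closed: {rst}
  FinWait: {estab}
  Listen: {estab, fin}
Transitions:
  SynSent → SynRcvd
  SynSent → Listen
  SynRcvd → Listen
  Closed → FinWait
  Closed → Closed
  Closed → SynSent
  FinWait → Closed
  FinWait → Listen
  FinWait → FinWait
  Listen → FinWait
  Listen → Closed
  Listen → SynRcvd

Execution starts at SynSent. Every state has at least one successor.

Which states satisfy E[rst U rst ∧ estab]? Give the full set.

States satisfying rst: {SynRcvd, Closed}.
States satisfying rst ∧ estab: {SynRcvd}.
States satisfying E[rst U rst ∧ estab]: {SynRcvd}.

{SynRcvd}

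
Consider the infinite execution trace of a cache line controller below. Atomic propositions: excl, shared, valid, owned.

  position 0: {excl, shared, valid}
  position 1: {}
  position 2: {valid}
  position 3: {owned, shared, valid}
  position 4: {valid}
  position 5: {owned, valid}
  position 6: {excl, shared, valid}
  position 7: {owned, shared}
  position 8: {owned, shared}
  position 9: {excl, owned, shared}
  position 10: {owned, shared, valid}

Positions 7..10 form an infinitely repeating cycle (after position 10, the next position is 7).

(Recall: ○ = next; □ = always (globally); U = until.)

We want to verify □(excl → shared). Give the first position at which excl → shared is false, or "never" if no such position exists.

excl → shared holds at every position 0..10, and those are all the positions the trace ever visits, so the invariant □(excl → shared) is never violated.

never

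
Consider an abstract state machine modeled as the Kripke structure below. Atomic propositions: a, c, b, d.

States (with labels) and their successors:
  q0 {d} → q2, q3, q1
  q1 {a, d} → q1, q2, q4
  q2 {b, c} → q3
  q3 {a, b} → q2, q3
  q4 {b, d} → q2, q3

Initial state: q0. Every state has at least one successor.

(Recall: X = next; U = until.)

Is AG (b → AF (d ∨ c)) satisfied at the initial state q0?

States satisfying b → AF (d ∨ c): {q0, q1, q2, q4}.
States satisfying AG (b → AF (d ∨ c)): ∅.
q3 is reachable from q0 and violates b → AF (d ∨ c), so AG fails at q0.
q0 ∉ Sat(AG (b → AF (d ∨ c))).

Does not hold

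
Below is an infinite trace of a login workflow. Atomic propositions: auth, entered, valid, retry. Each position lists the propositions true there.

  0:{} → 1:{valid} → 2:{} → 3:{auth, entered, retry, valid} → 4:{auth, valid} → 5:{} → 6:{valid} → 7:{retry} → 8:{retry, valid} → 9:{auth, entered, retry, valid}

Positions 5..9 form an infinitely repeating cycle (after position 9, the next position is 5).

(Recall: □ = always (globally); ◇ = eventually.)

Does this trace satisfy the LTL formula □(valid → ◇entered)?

valid → ◇entered holds at every position 0..9, and those are all positions ever visited, so □(valid → ◇entered) holds.
Positions where valid holds: 1, 3, 4, 6, 8, 9.
Check ◇entered at each: 1→ok, 3→ok, 4→ok, 6→ok, 8→ok, 9→ok.

Satisfied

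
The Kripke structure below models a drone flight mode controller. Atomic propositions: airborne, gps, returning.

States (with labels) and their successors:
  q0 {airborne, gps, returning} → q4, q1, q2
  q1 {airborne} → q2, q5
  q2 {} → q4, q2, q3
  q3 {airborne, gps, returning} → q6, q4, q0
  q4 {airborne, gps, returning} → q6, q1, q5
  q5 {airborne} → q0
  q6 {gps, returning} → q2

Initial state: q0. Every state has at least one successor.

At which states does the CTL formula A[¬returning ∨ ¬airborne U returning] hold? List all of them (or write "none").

States satisfying ¬returning ∨ ¬airborne: {q1, q2, q5, q6}.
States satisfying returning: {q0, q3, q4, q6}.
States satisfying A[¬returning ∨ ¬airborne U returning]: {q0, q3, q4, q5, q6}.

{q0, q3, q4, q5, q6}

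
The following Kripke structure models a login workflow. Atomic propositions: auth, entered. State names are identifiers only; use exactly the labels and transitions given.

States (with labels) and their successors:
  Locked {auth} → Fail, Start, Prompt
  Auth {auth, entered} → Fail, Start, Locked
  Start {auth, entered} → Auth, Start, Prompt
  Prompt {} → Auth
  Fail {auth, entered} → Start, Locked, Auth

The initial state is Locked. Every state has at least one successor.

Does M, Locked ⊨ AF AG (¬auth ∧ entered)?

States satisfying AG (¬auth ∧ entered): ∅.
States satisfying AF AG (¬auth ∧ entered): ∅.
There is a path from Locked along which AG (¬auth ∧ entered) never holds.
Locked ∉ Sat(AF AG (¬auth ∧ entered)).

Violated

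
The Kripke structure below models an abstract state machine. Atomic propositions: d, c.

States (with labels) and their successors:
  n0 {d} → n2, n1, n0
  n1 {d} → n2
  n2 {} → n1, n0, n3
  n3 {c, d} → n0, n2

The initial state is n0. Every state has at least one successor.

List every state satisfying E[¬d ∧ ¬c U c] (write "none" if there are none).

States satisfying ¬d ∧ ¬c: {n2}.
States satisfying c: {n3}.
States satisfying E[¬d ∧ ¬c U c]: {n2, n3}.

{n2, n3}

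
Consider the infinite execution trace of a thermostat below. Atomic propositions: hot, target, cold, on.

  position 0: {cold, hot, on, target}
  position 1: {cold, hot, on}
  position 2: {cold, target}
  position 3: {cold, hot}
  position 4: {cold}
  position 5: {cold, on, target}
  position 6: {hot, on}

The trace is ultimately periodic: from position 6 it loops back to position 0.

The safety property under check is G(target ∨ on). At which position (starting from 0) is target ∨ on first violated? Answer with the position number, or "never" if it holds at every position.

Check target ∨ on at each position in order: 0 ✓, 1 ✓, 2 ✓.
At position 3 the labels are {cold, hot}, so target ∨ on is false there. This is the first violation.

3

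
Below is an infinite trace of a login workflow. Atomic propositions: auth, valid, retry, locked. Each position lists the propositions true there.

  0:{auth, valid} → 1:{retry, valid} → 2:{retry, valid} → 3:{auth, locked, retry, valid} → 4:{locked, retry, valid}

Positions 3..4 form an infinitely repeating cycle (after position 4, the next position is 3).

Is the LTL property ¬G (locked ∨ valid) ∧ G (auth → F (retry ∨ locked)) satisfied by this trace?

Violated

auth → F (retry ∨ locked) holds at every position 0..4, and those are all positions ever visited, so G (auth → F (retry ∨ locked)) holds.
Positions where auth holds: 0, 3.
Check F (retry ∨ locked) at each: 0→ok, 3→ok.
At position 0: ¬G (locked ∨ valid) is false; G (auth → F (retry ∨ locked)) is true; so ¬G (locked ∨ valid) ∧ G (auth → F (retry ∨ locked)) is false.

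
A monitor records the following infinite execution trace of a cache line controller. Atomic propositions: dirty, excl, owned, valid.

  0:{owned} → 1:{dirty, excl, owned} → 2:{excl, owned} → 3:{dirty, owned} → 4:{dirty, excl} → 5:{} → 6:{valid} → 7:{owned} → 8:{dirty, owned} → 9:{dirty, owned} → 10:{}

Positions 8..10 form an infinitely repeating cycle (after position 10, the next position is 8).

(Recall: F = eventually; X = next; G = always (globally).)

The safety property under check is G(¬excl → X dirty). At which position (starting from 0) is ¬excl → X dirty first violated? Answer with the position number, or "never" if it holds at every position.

Check ¬excl → X dirty at each position in order: 0 ✓, 1 ✓, 2 ✓, 3 ✓, 4 ✓.
At position 5 the labels are {} and the next position 6 has {valid}, so ¬excl → X dirty is false there. This is the first violation.

5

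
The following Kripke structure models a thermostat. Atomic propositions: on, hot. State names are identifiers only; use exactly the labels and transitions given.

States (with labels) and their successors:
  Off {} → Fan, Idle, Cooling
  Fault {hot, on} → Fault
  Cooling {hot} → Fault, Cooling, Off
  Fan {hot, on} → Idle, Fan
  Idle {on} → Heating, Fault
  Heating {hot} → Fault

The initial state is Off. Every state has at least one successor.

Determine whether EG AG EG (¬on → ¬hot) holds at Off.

States satisfying AG EG (¬on → ¬hot): {Fault}.
States satisfying EG AG EG (¬on → ¬hot): {Fault}.
No suitable path/successor from Off witnesses the formula.
Off ∉ Sat(EG AG EG (¬on → ¬hot)).

Does not hold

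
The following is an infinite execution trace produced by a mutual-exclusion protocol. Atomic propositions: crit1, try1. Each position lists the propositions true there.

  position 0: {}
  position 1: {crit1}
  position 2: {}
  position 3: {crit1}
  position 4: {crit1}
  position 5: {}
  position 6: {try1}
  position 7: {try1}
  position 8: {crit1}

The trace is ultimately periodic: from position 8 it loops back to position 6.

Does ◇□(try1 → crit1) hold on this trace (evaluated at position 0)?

Violated

□(try1 → crit1) is false at every position 0..8, so it never becomes true and ◇□(try1 → crit1) fails.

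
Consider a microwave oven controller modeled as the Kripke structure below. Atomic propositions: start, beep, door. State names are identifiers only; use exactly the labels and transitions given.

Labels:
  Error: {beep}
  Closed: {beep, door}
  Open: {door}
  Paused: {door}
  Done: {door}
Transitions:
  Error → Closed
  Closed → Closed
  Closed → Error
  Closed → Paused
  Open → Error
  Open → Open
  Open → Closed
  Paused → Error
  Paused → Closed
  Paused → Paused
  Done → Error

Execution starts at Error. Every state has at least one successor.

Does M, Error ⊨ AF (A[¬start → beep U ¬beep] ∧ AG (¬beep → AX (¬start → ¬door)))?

Does not hold

States satisfying AF (A[¬start → beep U ¬beep] ∧ AG (¬beep → AX (¬start → ¬door))): ∅.
There is a path from Error along which A[¬start → beep U ¬beep] ∧ AG (¬beep → AX (¬start → ¬door)) never holds.
Error ∉ Sat(AF (A[¬start → beep U ¬beep] ∧ AG (¬beep → AX (¬start → ¬door)))).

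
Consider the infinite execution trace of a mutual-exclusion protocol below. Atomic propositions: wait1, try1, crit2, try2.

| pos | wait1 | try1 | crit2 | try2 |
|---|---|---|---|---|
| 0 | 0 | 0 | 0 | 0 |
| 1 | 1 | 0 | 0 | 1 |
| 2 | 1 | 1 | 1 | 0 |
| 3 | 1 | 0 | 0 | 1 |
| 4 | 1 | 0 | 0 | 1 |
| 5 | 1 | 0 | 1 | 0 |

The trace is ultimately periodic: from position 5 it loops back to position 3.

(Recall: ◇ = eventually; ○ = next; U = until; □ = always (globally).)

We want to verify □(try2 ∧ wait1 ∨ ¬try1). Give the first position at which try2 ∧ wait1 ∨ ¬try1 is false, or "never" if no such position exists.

2

Check try2 ∧ wait1 ∨ ¬try1 at each position in order: 0 ✓, 1 ✓.
At position 2 the labels are {crit2, try1, wait1}, so try2 ∧ wait1 ∨ ¬try1 is false there. This is the first violation.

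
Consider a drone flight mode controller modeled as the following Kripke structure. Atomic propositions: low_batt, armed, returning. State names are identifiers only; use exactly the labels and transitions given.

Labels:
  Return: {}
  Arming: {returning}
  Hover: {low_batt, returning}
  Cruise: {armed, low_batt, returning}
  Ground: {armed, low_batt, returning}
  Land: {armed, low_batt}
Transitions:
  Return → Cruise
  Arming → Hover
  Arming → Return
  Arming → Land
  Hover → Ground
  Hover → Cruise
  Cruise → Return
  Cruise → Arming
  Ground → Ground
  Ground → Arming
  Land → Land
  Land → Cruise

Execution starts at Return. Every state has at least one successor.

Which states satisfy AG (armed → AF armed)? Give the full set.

States satisfying armed → AF armed: {Return, Arming, Hover, Cruise, Ground, Land}.
States satisfying AG (armed → AF armed): {Return, Arming, Hover, Cruise, Ground, Land}.

{Return, Arming, Hover, Cruise, Ground, Land}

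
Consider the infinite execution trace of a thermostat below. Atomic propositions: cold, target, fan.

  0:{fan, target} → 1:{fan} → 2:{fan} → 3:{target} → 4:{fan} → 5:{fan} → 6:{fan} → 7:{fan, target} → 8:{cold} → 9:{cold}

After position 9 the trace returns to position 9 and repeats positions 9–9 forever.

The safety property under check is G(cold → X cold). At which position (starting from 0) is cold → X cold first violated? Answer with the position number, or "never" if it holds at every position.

never

cold → X cold holds at every position 0..9, and those are all the positions the trace ever visits, so the invariant G(cold → X cold) is never violated.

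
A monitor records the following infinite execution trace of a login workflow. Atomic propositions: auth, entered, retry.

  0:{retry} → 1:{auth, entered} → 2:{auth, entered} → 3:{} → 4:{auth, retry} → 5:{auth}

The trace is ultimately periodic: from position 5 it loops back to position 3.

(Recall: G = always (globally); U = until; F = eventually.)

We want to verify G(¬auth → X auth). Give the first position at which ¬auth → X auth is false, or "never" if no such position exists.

never

¬auth → X auth holds at every position 0..5, and those are all the positions the trace ever visits, so the invariant G(¬auth → X auth) is never violated.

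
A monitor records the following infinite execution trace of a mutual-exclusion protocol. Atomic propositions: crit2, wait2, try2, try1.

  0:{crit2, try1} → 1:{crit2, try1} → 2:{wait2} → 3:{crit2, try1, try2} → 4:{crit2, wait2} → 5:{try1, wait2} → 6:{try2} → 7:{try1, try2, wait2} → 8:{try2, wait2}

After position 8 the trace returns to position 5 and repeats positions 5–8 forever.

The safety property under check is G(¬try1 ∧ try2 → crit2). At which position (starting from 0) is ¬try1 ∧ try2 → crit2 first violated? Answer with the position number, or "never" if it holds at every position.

Check ¬try1 ∧ try2 → crit2 at each position in order: 0 ✓, 1 ✓, 2 ✓, 3 ✓, 4 ✓, 5 ✓.
At position 6 the labels are {try2}, so ¬try1 ∧ try2 → crit2 is false there. This is the first violation.

6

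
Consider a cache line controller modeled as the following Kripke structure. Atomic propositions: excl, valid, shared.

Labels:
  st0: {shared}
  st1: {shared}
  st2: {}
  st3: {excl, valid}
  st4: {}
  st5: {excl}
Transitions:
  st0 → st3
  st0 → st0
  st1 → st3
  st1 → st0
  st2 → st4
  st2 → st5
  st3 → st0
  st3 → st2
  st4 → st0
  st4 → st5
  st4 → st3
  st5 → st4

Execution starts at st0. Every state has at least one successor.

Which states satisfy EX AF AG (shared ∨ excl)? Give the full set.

none

States satisfying AF AG (shared ∨ excl): ∅.
States satisfying EX AF AG (shared ∨ excl): ∅.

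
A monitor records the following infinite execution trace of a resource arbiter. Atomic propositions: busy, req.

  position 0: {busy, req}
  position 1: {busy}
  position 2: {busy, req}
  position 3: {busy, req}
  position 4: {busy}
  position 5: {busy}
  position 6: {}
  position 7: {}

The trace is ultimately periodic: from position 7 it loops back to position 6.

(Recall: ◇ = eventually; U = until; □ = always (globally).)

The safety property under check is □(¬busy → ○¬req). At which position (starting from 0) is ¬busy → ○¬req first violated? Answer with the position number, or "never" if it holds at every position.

never

¬busy → ○¬req holds at every position 0..7, and those are all the positions the trace ever visits, so the invariant □(¬busy → ○¬req) is never violated.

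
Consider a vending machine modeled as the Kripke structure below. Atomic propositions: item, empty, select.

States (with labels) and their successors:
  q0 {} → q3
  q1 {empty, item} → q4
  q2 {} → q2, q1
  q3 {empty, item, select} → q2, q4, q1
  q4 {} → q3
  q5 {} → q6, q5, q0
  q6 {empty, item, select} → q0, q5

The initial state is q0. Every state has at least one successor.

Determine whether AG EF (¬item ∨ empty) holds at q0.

Yes

States satisfying EF (¬item ∨ empty): {q0, q1, q2, q3, q4, q5, q6}.
States satisfying AG EF (¬item ∨ empty): {q0, q1, q2, q3, q4, q5, q6}.
Every state reachable from q0 satisfies EF (¬item ∨ empty).
q0 ∈ Sat(AG EF (¬item ∨ empty)).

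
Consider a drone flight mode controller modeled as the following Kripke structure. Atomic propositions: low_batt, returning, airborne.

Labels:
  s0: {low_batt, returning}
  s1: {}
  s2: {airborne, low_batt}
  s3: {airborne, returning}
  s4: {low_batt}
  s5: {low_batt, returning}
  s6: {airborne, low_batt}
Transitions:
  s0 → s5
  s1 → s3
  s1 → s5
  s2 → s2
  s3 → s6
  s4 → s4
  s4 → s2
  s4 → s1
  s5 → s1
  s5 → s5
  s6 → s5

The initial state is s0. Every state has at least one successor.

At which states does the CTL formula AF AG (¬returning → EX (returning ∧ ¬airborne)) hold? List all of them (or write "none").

States satisfying AG (¬returning → EX (returning ∧ ¬airborne)): {s0, s1, s3, s5, s6}.
States satisfying AF AG (¬returning → EX (returning ∧ ¬airborne)): {s0, s1, s3, s5, s6}.

{s0, s1, s3, s5, s6}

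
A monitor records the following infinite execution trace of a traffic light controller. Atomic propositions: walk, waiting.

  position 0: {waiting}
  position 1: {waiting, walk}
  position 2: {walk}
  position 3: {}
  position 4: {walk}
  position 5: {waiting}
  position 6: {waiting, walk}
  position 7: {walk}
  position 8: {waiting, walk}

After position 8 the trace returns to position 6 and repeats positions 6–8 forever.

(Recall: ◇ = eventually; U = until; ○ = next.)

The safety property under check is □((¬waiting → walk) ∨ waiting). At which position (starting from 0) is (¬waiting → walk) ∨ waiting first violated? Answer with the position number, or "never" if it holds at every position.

3

Check (¬waiting → walk) ∨ waiting at each position in order: 0 ✓, 1 ✓, 2 ✓.
At position 3 the labels are {}, so (¬waiting → walk) ∨ waiting is false there. This is the first violation.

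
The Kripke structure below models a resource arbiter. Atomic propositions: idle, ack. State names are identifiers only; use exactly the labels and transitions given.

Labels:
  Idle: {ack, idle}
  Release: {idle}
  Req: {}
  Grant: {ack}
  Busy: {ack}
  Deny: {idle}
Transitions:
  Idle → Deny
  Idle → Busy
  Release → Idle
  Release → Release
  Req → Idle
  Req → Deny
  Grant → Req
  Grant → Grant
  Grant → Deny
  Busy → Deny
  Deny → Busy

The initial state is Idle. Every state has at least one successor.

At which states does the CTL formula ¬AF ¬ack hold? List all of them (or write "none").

States satisfying ¬ack: {Release, Req, Deny}.
States satisfying AF ¬ack: {Idle, Release, Req, Busy, Deny}.
States satisfying ¬AF ¬ack: {Grant}.

{Grant}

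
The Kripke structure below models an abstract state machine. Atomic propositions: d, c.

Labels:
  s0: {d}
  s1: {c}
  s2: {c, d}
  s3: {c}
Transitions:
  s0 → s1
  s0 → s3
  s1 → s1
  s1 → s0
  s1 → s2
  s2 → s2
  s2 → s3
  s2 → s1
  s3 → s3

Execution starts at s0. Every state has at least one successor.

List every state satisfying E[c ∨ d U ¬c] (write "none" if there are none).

{s0, s1, s2}

States satisfying c ∨ d: {s0, s1, s2, s3}.
States satisfying ¬c: {s0}.
States satisfying E[c ∨ d U ¬c]: {s0, s1, s2}.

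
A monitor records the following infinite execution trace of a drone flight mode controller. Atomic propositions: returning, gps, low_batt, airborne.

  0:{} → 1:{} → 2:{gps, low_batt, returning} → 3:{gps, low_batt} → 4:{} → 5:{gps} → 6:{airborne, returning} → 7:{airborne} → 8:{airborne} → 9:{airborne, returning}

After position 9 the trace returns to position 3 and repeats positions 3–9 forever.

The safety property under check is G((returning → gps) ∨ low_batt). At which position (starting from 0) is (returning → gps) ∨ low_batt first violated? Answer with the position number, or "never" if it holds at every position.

6

Check (returning → gps) ∨ low_batt at each position in order: 0 ✓, 1 ✓, 2 ✓, 3 ✓, 4 ✓, 5 ✓.
At position 6 the labels are {airborne, returning}, so (returning → gps) ∨ low_batt is false there. This is the first violation.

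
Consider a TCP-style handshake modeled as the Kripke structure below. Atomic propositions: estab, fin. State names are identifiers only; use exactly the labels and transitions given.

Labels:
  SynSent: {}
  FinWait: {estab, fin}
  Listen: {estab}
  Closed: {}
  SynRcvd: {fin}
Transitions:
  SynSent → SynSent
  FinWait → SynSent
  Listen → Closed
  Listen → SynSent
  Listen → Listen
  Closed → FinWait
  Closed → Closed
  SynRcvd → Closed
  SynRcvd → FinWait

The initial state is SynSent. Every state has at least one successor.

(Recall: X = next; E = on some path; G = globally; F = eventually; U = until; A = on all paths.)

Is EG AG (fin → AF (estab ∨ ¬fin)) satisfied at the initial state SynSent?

Satisfied

States satisfying AG (fin → AF (estab ∨ ¬fin)): {SynSent, FinWait, Listen, Closed, SynRcvd}.
States satisfying EG AG (fin → AF (estab ∨ ¬fin)): {SynSent, FinWait, Listen, Closed, SynRcvd}.
SynSent ∈ Sat(EG AG (fin → AF (estab ∨ ¬fin))).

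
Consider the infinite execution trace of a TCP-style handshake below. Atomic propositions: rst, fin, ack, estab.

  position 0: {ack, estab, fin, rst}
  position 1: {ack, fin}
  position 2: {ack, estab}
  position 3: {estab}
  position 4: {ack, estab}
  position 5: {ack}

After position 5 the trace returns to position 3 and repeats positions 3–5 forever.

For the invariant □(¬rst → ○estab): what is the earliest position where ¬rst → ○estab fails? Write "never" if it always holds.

Check ¬rst → ○estab at each position in order: 0 ✓, 1 ✓, 2 ✓, 3 ✓.
At position 4 the labels are {ack, estab} and the next position 5 has {ack}, so ¬rst → ○estab is false there. This is the first violation.

4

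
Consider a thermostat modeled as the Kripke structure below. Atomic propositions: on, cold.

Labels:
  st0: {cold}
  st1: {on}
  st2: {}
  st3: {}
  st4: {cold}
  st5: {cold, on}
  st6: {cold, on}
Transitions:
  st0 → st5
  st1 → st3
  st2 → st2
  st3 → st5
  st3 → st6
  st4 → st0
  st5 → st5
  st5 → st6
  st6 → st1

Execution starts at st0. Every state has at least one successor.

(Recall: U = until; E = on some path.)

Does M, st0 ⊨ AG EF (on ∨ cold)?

Satisfied

States satisfying EF (on ∨ cold): {st0, st1, st3, st4, st5, st6}.
States satisfying AG EF (on ∨ cold): {st0, st1, st3, st4, st5, st6}.
Every state reachable from st0 satisfies EF (on ∨ cold).
st0 ∈ Sat(AG EF (on ∨ cold)).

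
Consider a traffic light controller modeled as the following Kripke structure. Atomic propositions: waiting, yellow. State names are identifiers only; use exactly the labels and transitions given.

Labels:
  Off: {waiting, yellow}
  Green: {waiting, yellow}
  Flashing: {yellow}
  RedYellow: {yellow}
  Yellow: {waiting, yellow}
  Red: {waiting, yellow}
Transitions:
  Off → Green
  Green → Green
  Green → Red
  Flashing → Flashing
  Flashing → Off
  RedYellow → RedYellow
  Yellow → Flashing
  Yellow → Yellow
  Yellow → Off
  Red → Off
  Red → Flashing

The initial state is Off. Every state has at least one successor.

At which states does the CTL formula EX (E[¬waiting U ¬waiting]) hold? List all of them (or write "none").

States satisfying E[¬waiting U ¬waiting]: {Flashing, RedYellow}.
States satisfying EX (E[¬waiting U ¬waiting]): {Flashing, RedYellow, Yellow, Red}.

{Flashing, RedYellow, Yellow, Red}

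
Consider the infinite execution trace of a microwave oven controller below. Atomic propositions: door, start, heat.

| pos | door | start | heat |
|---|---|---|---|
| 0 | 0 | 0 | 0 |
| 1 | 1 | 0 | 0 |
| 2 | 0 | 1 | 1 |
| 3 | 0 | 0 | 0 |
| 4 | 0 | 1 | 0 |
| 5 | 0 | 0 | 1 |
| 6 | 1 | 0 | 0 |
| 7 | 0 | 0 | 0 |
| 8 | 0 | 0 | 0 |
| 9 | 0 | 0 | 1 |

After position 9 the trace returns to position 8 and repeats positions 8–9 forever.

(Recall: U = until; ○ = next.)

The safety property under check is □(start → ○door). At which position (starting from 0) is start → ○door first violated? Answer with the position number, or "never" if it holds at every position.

Check start → ○door at each position in order: 0 ✓, 1 ✓.
At position 2 the labels are {heat, start} and the next position 3 has {}, so start → ○door is false there. This is the first violation.

2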